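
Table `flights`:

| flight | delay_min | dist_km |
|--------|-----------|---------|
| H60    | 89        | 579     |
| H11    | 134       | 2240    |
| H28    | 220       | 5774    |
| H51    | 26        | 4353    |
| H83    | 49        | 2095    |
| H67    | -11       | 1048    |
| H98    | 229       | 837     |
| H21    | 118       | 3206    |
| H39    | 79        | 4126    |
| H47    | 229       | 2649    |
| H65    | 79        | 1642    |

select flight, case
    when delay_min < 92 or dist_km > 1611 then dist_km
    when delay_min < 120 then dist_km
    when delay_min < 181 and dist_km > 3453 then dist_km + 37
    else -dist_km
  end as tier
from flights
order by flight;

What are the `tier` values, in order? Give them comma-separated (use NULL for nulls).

flight=H11: delay_min < 92 or dist_km > 1611 → 2240
flight=H21: delay_min < 92 or dist_km > 1611 → 3206
flight=H28: delay_min < 92 or dist_km > 1611 → 5774
flight=H39: delay_min < 92 or dist_km > 1611 → 4126
flight=H47: delay_min < 92 or dist_km > 1611 → 2649
flight=H51: delay_min < 92 or dist_km > 1611 → 4353
flight=H60: delay_min < 92 or dist_km > 1611 → 579
flight=H65: delay_min < 92 or dist_km > 1611 → 1642
flight=H67: delay_min < 92 or dist_km > 1611 → 1048
flight=H83: delay_min < 92 or dist_km > 1611 → 2095
flight=H98: ELSE → -837

2240, 3206, 5774, 4126, 2649, 4353, 579, 1642, 1048, 2095, -837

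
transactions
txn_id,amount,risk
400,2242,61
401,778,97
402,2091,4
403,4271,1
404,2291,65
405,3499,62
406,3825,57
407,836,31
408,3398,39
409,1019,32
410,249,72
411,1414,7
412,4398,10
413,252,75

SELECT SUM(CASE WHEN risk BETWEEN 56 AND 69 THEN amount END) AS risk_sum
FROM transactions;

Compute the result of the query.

11857

txn_id=400: ✓ → 2242
txn_id=401: ✗
txn_id=402: ✗
txn_id=403: ✗
txn_id=404: ✓ → 2291
txn_id=405: ✓ → 3499
txn_id=406: ✓ → 3825
txn_id=407: ✗
txn_id=408: ✗
txn_id=409: ✗
txn_id=410: ✗
txn_id=411: ✗
txn_id=412: ✗
txn_id=413: ✗
risk_sum = 2242 + 2291 + 3499 + 3825 = 11857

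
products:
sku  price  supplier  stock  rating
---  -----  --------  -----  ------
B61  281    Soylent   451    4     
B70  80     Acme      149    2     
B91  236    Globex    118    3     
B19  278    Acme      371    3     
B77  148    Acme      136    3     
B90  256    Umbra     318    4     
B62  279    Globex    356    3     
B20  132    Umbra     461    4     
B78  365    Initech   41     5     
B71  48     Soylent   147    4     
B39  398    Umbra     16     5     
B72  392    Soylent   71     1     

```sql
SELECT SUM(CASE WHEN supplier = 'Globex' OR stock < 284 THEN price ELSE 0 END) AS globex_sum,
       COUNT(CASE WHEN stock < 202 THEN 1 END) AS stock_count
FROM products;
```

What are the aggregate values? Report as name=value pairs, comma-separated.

[globex_sum: supplier = 'Globex' OR stock < 284]
sku=B61: ✗
sku=B70: ✓ → 80
sku=B91: ✓ → 236
sku=B19: ✗
sku=B77: ✓ → 148
sku=B90: ✗
sku=B62: ✓ → 279
sku=B20: ✗
sku=B78: ✓ → 365
sku=B71: ✓ → 48
sku=B39: ✓ → 398
sku=B72: ✓ → 392
globex_sum = 80 + 236 + 148 + 279 + 365 + 48 + 398 + 392 = 1946
—
[stock_count: stock < 202]
sku=B61: ✗
sku=B70: ✓ → 1
sku=B91: ✓ → 1
sku=B19: ✗
sku=B77: ✓ → 1
sku=B90: ✗
sku=B62: ✗
sku=B20: ✗
sku=B78: ✓ → 1
sku=B71: ✓ → 1
sku=B39: ✓ → 1
sku=B72: ✓ → 1
stock_count = COUNT(1, 1, 1, 1, 1, 1, 1) = 7

globex_sum=1946, stock_count=7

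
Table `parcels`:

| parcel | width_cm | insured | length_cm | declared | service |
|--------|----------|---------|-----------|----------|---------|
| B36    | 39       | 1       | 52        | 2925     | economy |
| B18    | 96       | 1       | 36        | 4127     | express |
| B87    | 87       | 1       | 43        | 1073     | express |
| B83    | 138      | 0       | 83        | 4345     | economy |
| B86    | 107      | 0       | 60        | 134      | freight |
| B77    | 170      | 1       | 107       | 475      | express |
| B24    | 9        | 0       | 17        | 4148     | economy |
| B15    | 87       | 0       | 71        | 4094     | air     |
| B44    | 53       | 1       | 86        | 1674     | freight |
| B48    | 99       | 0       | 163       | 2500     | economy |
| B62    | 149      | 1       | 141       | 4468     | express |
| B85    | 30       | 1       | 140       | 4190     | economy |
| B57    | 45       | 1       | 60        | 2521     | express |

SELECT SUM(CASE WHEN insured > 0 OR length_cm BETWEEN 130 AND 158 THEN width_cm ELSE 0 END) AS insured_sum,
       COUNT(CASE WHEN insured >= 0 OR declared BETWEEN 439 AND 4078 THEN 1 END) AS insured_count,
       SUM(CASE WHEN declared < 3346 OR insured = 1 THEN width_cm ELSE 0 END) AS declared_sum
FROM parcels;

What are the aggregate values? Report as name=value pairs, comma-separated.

insured_sum=669, insured_count=13, declared_sum=875

[insured_sum: insured > 0 OR length_cm BETWEEN 130 AND 158]
parcel=B36: ✓ → 39
parcel=B18: ✓ → 96
parcel=B87: ✓ → 87
parcel=B83: ✗
parcel=B86: ✗
parcel=B77: ✓ → 170
parcel=B24: ✗
parcel=B15: ✗
parcel=B44: ✓ → 53
parcel=B48: ✗
parcel=B62: ✓ → 149
parcel=B85: ✓ → 30
parcel=B57: ✓ → 45
insured_sum = 39 + 96 + 87 + 170 + 53 + 149 + 30 + 45 = 669
—
[insured_count: insured >= 0 OR declared BETWEEN 439 AND 4078]
parcel=B36: ✓ → 1
parcel=B18: ✓ → 1
parcel=B87: ✓ → 1
parcel=B83: ✓ → 1
parcel=B86: ✓ → 1
parcel=B77: ✓ → 1
parcel=B24: ✓ → 1
parcel=B15: ✓ → 1
parcel=B44: ✓ → 1
parcel=B48: ✓ → 1
parcel=B62: ✓ → 1
parcel=B85: ✓ → 1
parcel=B57: ✓ → 1
insured_count = COUNT(1, 1, 1, 1, 1, 1, 1, 1, 1, 1, 1, 1, 1) = 13
—
[declared_sum: declared < 3346 OR insured = 1]
parcel=B36: ✓ → 39
parcel=B18: ✓ → 96
parcel=B87: ✓ → 87
parcel=B83: ✗
parcel=B86: ✓ → 107
parcel=B77: ✓ → 170
parcel=B24: ✗
parcel=B15: ✗
parcel=B44: ✓ → 53
parcel=B48: ✓ → 99
parcel=B62: ✓ → 149
parcel=B85: ✓ → 30
parcel=B57: ✓ → 45
declared_sum = 39 + 96 + 87 + 107 + 170 + 53 + 99 + 149 + 30 + 45 = 875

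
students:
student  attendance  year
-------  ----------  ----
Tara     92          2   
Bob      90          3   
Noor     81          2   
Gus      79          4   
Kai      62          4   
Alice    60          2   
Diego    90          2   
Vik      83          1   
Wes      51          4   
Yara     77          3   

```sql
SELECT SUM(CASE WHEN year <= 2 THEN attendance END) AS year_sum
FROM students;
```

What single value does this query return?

student=Tara: ✓ → 92
student=Bob: ✗
student=Noor: ✓ → 81
student=Gus: ✗
student=Kai: ✗
student=Alice: ✓ → 60
student=Diego: ✓ → 90
student=Vik: ✓ → 83
student=Wes: ✗
student=Yara: ✗
year_sum = 92 + 81 + 60 + 90 + 83 = 406

406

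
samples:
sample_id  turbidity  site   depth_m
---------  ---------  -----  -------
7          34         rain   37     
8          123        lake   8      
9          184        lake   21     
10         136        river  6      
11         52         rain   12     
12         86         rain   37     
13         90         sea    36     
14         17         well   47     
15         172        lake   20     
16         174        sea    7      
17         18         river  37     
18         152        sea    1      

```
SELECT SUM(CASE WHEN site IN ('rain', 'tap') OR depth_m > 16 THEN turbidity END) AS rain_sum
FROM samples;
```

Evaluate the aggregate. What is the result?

653

sample_id=7: ✓ → 34
sample_id=8: ✗
sample_id=9: ✓ → 184
sample_id=10: ✗
sample_id=11: ✓ → 52
sample_id=12: ✓ → 86
sample_id=13: ✓ → 90
sample_id=14: ✓ → 17
sample_id=15: ✓ → 172
sample_id=16: ✗
sample_id=17: ✓ → 18
sample_id=18: ✗
rain_sum = 34 + 184 + 52 + 86 + 90 + 17 + 172 + 18 = 653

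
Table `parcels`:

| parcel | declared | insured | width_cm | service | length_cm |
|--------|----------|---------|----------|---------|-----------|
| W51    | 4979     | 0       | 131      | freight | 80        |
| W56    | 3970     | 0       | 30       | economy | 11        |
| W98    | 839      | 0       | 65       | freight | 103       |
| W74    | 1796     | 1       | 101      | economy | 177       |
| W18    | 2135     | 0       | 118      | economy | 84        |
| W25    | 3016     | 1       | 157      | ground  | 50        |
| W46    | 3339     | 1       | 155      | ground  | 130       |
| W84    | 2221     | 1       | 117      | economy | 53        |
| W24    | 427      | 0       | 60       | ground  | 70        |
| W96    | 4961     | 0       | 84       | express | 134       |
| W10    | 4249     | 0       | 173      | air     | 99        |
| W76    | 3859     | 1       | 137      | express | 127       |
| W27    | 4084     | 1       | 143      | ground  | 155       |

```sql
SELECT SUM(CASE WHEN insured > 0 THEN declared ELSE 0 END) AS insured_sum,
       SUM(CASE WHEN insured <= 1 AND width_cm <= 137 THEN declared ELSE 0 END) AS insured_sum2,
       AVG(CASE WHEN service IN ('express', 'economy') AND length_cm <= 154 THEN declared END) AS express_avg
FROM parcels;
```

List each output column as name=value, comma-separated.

insured_sum=18315, insured_sum2=25187, express_avg=3429.2

[insured_sum: insured > 0]
parcel=W51: ✗
parcel=W56: ✗
parcel=W98: ✗
parcel=W74: ✓ → 1796
parcel=W18: ✗
parcel=W25: ✓ → 3016
parcel=W46: ✓ → 3339
parcel=W84: ✓ → 2221
parcel=W24: ✗
parcel=W96: ✗
parcel=W10: ✗
parcel=W76: ✓ → 3859
parcel=W27: ✓ → 4084
insured_sum = 1796 + 3016 + 3339 + 2221 + 3859 + 4084 = 18315
—
[insured_sum2: insured <= 1 AND width_cm <= 137]
parcel=W51: ✓ → 4979
parcel=W56: ✓ → 3970
parcel=W98: ✓ → 839
parcel=W74: ✓ → 1796
parcel=W18: ✓ → 2135
parcel=W25: ✗
parcel=W46: ✗
parcel=W84: ✓ → 2221
parcel=W24: ✓ → 427
parcel=W96: ✓ → 4961
parcel=W10: ✗
parcel=W76: ✓ → 3859
parcel=W27: ✗
insured_sum2 = 4979 + 3970 + 839 + 1796 + 2135 + 2221 + 427 + 4961 + 3859 = 25187
—
[express_avg: service IN ('express', 'economy') AND length_cm <= 154]
parcel=W51: ✗
parcel=W56: ✓ → 3970
parcel=W98: ✗
parcel=W74: ✗
parcel=W18: ✓ → 2135
parcel=W25: ✗
parcel=W46: ✗
parcel=W84: ✓ → 2221
parcel=W24: ✗
parcel=W96: ✓ → 4961
parcel=W10: ✗
parcel=W76: ✓ → 3859
parcel=W27: ✗
express_avg = (3970 + 2135 + 2221 + 4961 + 3859) / 5 = 3429.2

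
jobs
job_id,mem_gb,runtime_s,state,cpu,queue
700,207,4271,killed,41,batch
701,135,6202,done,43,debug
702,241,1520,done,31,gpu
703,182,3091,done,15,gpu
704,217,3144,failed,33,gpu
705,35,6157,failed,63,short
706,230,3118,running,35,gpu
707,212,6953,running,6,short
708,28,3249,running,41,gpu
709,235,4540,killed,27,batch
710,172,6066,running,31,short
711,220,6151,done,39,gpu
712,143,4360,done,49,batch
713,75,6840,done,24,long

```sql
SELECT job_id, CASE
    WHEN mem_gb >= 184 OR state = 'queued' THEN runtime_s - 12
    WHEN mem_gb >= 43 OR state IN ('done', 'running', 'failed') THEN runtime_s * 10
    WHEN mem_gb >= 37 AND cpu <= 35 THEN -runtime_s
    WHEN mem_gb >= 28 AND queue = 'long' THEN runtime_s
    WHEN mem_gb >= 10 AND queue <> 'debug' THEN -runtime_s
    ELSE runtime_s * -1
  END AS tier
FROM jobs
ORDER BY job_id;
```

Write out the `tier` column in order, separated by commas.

job_id=700: mem_gb >= 184 OR state = 'queued' → 4259
job_id=701: mem_gb >= 43 OR state IN ('done', 'running', 'failed') → 62020
job_id=702: mem_gb >= 184 OR state = 'queued' → 1508
job_id=703: mem_gb >= 43 OR state IN ('done', 'running', 'failed') → 30910
job_id=704: mem_gb >= 184 OR state = 'queued' → 3132
job_id=705: mem_gb >= 43 OR state IN ('done', 'running', 'failed') → 61570
job_id=706: mem_gb >= 184 OR state = 'queued' → 3106
job_id=707: mem_gb >= 184 OR state = 'queued' → 6941
job_id=708: mem_gb >= 43 OR state IN ('done', 'running', 'failed') → 32490
job_id=709: mem_gb >= 184 OR state = 'queued' → 4528
job_id=710: mem_gb >= 43 OR state IN ('done', 'running', 'failed') → 60660
job_id=711: mem_gb >= 184 OR state = 'queued' → 6139
job_id=712: mem_gb >= 43 OR state IN ('done', 'running', 'failed') → 43600
job_id=713: mem_gb >= 43 OR state IN ('done', 'running', 'failed') → 68400

4259, 62020, 1508, 30910, 3132, 61570, 3106, 6941, 32490, 4528, 60660, 6139, 43600, 68400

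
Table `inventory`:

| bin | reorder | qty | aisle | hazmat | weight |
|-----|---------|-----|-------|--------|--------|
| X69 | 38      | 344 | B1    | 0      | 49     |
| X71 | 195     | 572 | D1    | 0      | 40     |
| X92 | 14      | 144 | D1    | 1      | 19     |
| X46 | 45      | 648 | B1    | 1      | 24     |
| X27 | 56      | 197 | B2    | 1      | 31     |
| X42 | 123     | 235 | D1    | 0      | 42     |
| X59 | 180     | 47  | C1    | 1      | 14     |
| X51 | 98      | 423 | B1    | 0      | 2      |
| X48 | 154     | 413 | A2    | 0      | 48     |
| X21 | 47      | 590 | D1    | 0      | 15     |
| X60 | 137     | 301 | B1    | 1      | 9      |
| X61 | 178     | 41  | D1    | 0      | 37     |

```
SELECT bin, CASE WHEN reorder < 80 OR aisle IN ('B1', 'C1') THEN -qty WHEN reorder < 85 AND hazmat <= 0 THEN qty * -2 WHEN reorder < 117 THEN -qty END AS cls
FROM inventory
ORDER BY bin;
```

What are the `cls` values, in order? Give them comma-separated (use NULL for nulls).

-590, -197, NULL, -648, NULL, -423, -47, -301, NULL, -344, NULL, -144

bin=X21: reorder < 80 OR aisle IN ('B1', 'C1') → -590
bin=X27: reorder < 80 OR aisle IN ('B1', 'C1') → -197
bin=X42: (no match → NULL) → NULL
bin=X46: reorder < 80 OR aisle IN ('B1', 'C1') → -648
bin=X48: (no match → NULL) → NULL
bin=X51: reorder < 80 OR aisle IN ('B1', 'C1') → -423
bin=X59: reorder < 80 OR aisle IN ('B1', 'C1') → -47
bin=X60: reorder < 80 OR aisle IN ('B1', 'C1') → -301
bin=X61: (no match → NULL) → NULL
bin=X69: reorder < 80 OR aisle IN ('B1', 'C1') → -344
bin=X71: (no match → NULL) → NULL
bin=X92: reorder < 80 OR aisle IN ('B1', 'C1') → -144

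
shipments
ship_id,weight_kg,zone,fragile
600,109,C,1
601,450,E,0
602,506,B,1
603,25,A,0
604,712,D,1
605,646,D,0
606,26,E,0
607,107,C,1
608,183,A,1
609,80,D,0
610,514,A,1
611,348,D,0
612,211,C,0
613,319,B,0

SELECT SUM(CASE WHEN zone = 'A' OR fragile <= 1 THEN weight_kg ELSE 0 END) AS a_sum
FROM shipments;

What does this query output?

4236

ship_id=600: ✓ → 109
ship_id=601: ✓ → 450
ship_id=602: ✓ → 506
ship_id=603: ✓ → 25
ship_id=604: ✓ → 712
ship_id=605: ✓ → 646
ship_id=606: ✓ → 26
ship_id=607: ✓ → 107
ship_id=608: ✓ → 183
ship_id=609: ✓ → 80
ship_id=610: ✓ → 514
ship_id=611: ✓ → 348
ship_id=612: ✓ → 211
ship_id=613: ✓ → 319
a_sum = 109 + 450 + 506 + 25 + 712 + 646 + 26 + 107 + 183 + 80 + 514 + 348 + 211 + 319 = 4236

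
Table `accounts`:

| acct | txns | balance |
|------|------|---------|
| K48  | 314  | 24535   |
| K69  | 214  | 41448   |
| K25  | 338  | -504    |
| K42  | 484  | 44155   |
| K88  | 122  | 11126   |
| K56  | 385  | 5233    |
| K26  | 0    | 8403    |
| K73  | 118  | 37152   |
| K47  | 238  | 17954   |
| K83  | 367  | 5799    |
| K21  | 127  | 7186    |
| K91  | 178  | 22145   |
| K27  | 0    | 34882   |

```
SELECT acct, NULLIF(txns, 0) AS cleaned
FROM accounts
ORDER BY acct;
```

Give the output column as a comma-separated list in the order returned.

127, 338, NULL, NULL, 484, 238, 314, 385, 214, 118, 367, 122, 178

acct=K21: txns=127 vs 0: differ → 127
acct=K25: txns=338 vs 0: differ → 338
acct=K26: txns=0 vs 0: equal → NULL
acct=K27: txns=0 vs 0: equal → NULL
acct=K42: txns=484 vs 0: differ → 484
acct=K47: txns=238 vs 0: differ → 238
acct=K48: txns=314 vs 0: differ → 314
acct=K56: txns=385 vs 0: differ → 385
acct=K69: txns=214 vs 0: differ → 214
acct=K73: txns=118 vs 0: differ → 118
acct=K83: txns=367 vs 0: differ → 367
acct=K88: txns=122 vs 0: differ → 122
acct=K91: txns=178 vs 0: differ → 178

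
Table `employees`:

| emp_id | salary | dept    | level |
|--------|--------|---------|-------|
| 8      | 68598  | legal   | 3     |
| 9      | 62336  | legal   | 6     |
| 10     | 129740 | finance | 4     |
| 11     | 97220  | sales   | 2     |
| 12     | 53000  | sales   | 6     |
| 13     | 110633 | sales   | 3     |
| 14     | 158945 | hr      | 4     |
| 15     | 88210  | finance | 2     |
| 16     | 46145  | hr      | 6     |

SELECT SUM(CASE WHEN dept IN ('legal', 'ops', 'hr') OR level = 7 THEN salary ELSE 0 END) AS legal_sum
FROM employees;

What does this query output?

336024

emp_id=8: ✓ → 68598
emp_id=9: ✓ → 62336
emp_id=10: ✗
emp_id=11: ✗
emp_id=12: ✗
emp_id=13: ✗
emp_id=14: ✓ → 158945
emp_id=15: ✗
emp_id=16: ✓ → 46145
legal_sum = 68598 + 62336 + 158945 + 46145 = 336024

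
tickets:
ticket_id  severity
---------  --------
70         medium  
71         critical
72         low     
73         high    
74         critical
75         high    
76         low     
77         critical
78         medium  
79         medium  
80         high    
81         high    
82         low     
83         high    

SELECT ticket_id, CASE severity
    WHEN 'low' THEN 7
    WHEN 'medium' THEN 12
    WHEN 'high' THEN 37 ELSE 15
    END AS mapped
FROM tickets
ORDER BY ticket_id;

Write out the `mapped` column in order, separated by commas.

12, 15, 7, 37, 15, 37, 7, 15, 12, 12, 37, 37, 7, 37

ticket_id=70: severity='medium' → 12
ticket_id=71: ELSE → 15
ticket_id=72: severity='low' → 7
ticket_id=73: severity='high' → 37
ticket_id=74: ELSE → 15
ticket_id=75: severity='high' → 37
ticket_id=76: severity='low' → 7
ticket_id=77: ELSE → 15
ticket_id=78: severity='medium' → 12
ticket_id=79: severity='medium' → 12
ticket_id=80: severity='high' → 37
ticket_id=81: severity='high' → 37
ticket_id=82: severity='low' → 7
ticket_id=83: severity='high' → 37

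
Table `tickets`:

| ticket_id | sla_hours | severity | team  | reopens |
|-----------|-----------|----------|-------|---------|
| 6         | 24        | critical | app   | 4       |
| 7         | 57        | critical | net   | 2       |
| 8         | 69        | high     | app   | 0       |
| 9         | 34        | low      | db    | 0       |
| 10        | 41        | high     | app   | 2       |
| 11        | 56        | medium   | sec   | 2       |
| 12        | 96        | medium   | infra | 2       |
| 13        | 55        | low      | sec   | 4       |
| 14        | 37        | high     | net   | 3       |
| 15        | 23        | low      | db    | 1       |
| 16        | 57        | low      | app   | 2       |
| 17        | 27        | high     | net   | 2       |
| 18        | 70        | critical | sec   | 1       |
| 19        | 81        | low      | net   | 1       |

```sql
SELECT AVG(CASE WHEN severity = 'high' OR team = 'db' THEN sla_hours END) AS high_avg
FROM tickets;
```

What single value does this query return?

ticket_id=6: ✗
ticket_id=7: ✗
ticket_id=8: ✓ → 69
ticket_id=9: ✓ → 34
ticket_id=10: ✓ → 41
ticket_id=11: ✗
ticket_id=12: ✗
ticket_id=13: ✗
ticket_id=14: ✓ → 37
ticket_id=15: ✓ → 23
ticket_id=16: ✗
ticket_id=17: ✓ → 27
ticket_id=18: ✗
ticket_id=19: ✗
high_avg = (69 + 34 + 41 + 37 + 23 + 27) / 6 = 38.5

38.5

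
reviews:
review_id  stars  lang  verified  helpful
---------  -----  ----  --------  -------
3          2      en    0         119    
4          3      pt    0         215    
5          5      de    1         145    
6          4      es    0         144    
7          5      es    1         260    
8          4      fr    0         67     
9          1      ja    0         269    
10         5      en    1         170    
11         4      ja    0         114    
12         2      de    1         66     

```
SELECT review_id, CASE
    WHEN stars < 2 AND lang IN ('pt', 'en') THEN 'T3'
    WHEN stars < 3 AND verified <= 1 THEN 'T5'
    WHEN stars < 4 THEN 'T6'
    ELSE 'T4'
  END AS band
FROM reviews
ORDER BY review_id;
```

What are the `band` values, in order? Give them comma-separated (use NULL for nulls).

review_id=3: stars < 3 AND verified <= 1 → T5
review_id=4: stars < 4 → T6
review_id=5: ELSE → T4
review_id=6: ELSE → T4
review_id=7: ELSE → T4
review_id=8: ELSE → T4
review_id=9: stars < 3 AND verified <= 1 → T5
review_id=10: ELSE → T4
review_id=11: ELSE → T4
review_id=12: stars < 3 AND verified <= 1 → T5

T5, T6, T4, T4, T4, T4, T5, T4, T4, T5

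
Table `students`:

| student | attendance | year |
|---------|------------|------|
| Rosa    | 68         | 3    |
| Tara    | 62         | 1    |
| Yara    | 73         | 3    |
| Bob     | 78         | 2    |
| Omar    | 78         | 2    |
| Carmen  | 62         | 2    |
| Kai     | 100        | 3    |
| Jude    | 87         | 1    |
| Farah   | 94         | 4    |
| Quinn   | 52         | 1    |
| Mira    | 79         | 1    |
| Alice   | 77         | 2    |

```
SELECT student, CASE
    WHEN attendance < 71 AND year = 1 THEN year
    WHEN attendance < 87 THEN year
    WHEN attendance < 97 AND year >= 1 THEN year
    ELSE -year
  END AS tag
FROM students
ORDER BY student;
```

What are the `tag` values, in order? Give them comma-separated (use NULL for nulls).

2, 2, 2, 4, 1, -3, 1, 2, 1, 3, 1, 3

student=Alice: attendance < 87 → 2
student=Bob: attendance < 87 → 2
student=Carmen: attendance < 87 → 2
student=Farah: attendance < 97 AND year >= 1 → 4
student=Jude: attendance < 97 AND year >= 1 → 1
student=Kai: ELSE → -3
student=Mira: attendance < 87 → 1
student=Omar: attendance < 87 → 2
student=Quinn: attendance < 71 AND year = 1 → 1
student=Rosa: attendance < 87 → 3
student=Tara: attendance < 71 AND year = 1 → 1
student=Yara: attendance < 87 → 3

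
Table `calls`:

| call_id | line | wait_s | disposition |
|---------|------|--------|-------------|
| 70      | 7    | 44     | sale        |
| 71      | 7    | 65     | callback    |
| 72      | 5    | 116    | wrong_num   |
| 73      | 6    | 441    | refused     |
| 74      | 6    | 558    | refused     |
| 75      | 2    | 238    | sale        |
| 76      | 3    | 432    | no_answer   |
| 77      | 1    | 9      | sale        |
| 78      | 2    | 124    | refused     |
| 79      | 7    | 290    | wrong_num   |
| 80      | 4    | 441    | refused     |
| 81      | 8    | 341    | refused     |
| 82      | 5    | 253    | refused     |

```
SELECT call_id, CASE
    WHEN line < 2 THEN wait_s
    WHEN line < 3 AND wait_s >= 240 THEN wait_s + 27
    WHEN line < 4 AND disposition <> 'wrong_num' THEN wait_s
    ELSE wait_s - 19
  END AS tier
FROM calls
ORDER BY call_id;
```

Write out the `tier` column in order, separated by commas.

25, 46, 97, 422, 539, 238, 432, 9, 124, 271, 422, 322, 234

call_id=70: ELSE → 25
call_id=71: ELSE → 46
call_id=72: ELSE → 97
call_id=73: ELSE → 422
call_id=74: ELSE → 539
call_id=75: line < 4 AND disposition <> 'wrong_num' → 238
call_id=76: line < 4 AND disposition <> 'wrong_num' → 432
call_id=77: line < 2 → 9
call_id=78: line < 4 AND disposition <> 'wrong_num' → 124
call_id=79: ELSE → 271
call_id=80: ELSE → 422
call_id=81: ELSE → 322
call_id=82: ELSE → 234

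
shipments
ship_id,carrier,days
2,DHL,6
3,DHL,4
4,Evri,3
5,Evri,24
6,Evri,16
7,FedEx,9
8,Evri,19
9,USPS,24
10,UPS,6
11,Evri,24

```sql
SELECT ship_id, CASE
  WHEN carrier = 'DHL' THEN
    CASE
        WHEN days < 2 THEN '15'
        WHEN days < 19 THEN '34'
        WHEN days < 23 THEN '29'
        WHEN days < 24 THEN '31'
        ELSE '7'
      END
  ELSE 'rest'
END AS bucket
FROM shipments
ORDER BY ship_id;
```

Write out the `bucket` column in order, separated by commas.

ship_id=2: carrier='DHL' → inner[days < 19] → 34
ship_id=3: carrier='DHL' → inner[days < 19] → 34
ship_id=4: carrier='Evri' → outer ELSE → rest
ship_id=5: carrier='Evri' → outer ELSE → rest
ship_id=6: carrier='Evri' → outer ELSE → rest
ship_id=7: carrier='FedEx' → outer ELSE → rest
ship_id=8: carrier='Evri' → outer ELSE → rest
ship_id=9: carrier='USPS' → outer ELSE → rest
ship_id=10: carrier='UPS' → outer ELSE → rest
ship_id=11: carrier='Evri' → outer ELSE → rest

34, 34, rest, rest, rest, rest, rest, rest, rest, rest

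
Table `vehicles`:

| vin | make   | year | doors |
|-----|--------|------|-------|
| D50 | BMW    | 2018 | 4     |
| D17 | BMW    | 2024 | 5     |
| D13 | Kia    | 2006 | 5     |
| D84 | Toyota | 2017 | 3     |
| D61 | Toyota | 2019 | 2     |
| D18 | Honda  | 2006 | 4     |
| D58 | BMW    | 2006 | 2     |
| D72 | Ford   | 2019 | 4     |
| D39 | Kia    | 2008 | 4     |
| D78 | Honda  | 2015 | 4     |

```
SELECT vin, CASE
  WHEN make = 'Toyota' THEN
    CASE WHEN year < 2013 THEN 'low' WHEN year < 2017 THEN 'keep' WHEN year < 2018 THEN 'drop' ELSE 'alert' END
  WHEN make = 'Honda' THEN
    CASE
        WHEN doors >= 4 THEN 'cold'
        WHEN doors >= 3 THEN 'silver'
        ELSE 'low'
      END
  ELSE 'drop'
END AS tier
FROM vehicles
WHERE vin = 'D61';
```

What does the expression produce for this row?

vin = D61: make=Toyota, year=2019, doors=2.
make='Toyota' → inner[ELSE] → alert

alert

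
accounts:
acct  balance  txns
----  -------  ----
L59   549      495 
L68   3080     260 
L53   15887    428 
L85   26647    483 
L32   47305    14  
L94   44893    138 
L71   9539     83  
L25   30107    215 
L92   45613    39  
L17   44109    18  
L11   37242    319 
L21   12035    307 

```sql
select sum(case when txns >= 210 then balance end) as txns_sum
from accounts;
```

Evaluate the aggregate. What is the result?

125547

acct=L59: ✓ → 549
acct=L68: ✓ → 3080
acct=L53: ✓ → 15887
acct=L85: ✓ → 26647
acct=L32: ✗
acct=L94: ✗
acct=L71: ✗
acct=L25: ✓ → 30107
acct=L92: ✗
acct=L17: ✗
acct=L11: ✓ → 37242
acct=L21: ✓ → 12035
txns_sum = 549 + 3080 + 15887 + 26647 + 30107 + 37242 + 12035 = 125547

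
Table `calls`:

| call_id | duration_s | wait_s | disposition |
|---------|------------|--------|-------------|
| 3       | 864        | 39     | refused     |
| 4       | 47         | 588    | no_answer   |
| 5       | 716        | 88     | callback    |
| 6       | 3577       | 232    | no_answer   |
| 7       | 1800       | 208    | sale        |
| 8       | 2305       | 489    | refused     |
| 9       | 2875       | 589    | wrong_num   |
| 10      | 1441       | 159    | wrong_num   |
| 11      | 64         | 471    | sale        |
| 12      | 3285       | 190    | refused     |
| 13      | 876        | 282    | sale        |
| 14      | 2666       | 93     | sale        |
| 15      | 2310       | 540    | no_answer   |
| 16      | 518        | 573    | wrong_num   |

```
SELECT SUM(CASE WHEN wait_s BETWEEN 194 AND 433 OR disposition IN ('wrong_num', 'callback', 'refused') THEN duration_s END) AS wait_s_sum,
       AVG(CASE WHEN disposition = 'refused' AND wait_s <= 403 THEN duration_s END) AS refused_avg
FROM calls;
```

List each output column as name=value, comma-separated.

wait_s_sum=18257, refused_avg=2074.5

[wait_s_sum: wait_s BETWEEN 194 AND 433 OR disposition IN ('wrong_num', 'callback', 'refused')]
call_id=3: ✓ → 864
call_id=4: ✗
call_id=5: ✓ → 716
call_id=6: ✓ → 3577
call_id=7: ✓ → 1800
call_id=8: ✓ → 2305
call_id=9: ✓ → 2875
call_id=10: ✓ → 1441
call_id=11: ✗
call_id=12: ✓ → 3285
call_id=13: ✓ → 876
call_id=14: ✗
call_id=15: ✗
call_id=16: ✓ → 518
wait_s_sum = 864 + 716 + 3577 + 1800 + 2305 + 2875 + 1441 + 3285 + 876 + 518 = 18257
—
[refused_avg: disposition = 'refused' AND wait_s <= 403]
call_id=3: ✓ → 864
call_id=4: ✗
call_id=5: ✗
call_id=6: ✗
call_id=7: ✗
call_id=8: ✗
call_id=9: ✗
call_id=10: ✗
call_id=11: ✗
call_id=12: ✓ → 3285
call_id=13: ✗
call_id=14: ✗
call_id=15: ✗
call_id=16: ✗
refused_avg = (864 + 3285) / 2 = 2074.5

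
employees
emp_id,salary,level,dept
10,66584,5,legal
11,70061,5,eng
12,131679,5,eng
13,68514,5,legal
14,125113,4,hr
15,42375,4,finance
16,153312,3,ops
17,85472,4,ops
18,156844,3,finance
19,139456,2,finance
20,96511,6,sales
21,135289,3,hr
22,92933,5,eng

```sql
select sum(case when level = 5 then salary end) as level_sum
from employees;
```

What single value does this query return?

429771

emp_id=10: ✓ → 66584
emp_id=11: ✓ → 70061
emp_id=12: ✓ → 131679
emp_id=13: ✓ → 68514
emp_id=14: ✗
emp_id=15: ✗
emp_id=16: ✗
emp_id=17: ✗
emp_id=18: ✗
emp_id=19: ✗
emp_id=20: ✗
emp_id=21: ✗
emp_id=22: ✓ → 92933
level_sum = 66584 + 70061 + 131679 + 68514 + 92933 = 429771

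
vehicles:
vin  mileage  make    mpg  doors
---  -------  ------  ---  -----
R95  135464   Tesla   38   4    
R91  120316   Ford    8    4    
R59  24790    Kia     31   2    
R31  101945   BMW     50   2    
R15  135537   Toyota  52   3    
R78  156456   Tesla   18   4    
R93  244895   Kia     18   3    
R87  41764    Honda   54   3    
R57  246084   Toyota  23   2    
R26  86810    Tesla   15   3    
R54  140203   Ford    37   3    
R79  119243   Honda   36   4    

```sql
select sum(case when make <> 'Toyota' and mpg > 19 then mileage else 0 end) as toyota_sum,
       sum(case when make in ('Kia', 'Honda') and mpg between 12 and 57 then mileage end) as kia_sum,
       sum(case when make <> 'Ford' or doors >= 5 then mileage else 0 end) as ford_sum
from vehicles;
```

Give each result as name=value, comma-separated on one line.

toyota_sum=563409, kia_sum=430692, ford_sum=1292988

[toyota_sum: make <> 'Toyota' and mpg > 19]
vin=R95: ✓ → 135464
vin=R91: ✗
vin=R59: ✓ → 24790
vin=R31: ✓ → 101945
vin=R15: ✗
vin=R78: ✗
vin=R93: ✗
vin=R87: ✓ → 41764
vin=R57: ✗
vin=R26: ✗
vin=R54: ✓ → 140203
vin=R79: ✓ → 119243
toyota_sum = 135464 + 24790 + 101945 + 41764 + 140203 + 119243 = 563409
—
[kia_sum: make in ('Kia', 'Honda') and mpg between 12 and 57]
vin=R95: ✗
vin=R91: ✗
vin=R59: ✓ → 24790
vin=R31: ✗
vin=R15: ✗
vin=R78: ✗
vin=R93: ✓ → 244895
vin=R87: ✓ → 41764
vin=R57: ✗
vin=R26: ✗
vin=R54: ✗
vin=R79: ✓ → 119243
kia_sum = 24790 + 244895 + 41764 + 119243 = 430692
—
[ford_sum: make <> 'Ford' or doors >= 5]
vin=R95: ✓ → 135464
vin=R91: ✗
vin=R59: ✓ → 24790
vin=R31: ✓ → 101945
vin=R15: ✓ → 135537
vin=R78: ✓ → 156456
vin=R93: ✓ → 244895
vin=R87: ✓ → 41764
vin=R57: ✓ → 246084
vin=R26: ✓ → 86810
vin=R54: ✗
vin=R79: ✓ → 119243
ford_sum = 135464 + 24790 + 101945 + 135537 + 156456 + 244895 + 41764 + 246084 + 86810 + 119243 = 1292988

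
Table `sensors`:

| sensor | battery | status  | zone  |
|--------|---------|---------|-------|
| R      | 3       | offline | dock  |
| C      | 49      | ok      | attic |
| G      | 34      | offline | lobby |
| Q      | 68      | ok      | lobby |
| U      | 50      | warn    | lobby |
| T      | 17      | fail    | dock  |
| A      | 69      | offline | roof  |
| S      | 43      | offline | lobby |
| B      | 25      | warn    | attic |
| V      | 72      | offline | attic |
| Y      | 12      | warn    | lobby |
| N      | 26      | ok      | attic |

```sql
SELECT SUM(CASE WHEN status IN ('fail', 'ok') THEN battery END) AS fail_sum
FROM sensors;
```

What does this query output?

160

sensor=R: ✗
sensor=C: ✓ → 49
sensor=G: ✗
sensor=Q: ✓ → 68
sensor=U: ✗
sensor=T: ✓ → 17
sensor=A: ✗
sensor=S: ✗
sensor=B: ✗
sensor=V: ✗
sensor=Y: ✗
sensor=N: ✓ → 26
fail_sum = 49 + 68 + 17 + 26 = 160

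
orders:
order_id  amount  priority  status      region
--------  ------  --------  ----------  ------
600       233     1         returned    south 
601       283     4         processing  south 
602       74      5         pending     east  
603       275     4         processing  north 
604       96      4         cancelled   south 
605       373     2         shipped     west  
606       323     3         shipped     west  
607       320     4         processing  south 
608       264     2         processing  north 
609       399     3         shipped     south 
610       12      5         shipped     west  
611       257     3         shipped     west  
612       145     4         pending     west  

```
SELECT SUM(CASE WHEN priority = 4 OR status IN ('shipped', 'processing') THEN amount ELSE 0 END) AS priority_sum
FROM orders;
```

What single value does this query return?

order_id=600: ✗
order_id=601: ✓ → 283
order_id=602: ✗
order_id=603: ✓ → 275
order_id=604: ✓ → 96
order_id=605: ✓ → 373
order_id=606: ✓ → 323
order_id=607: ✓ → 320
order_id=608: ✓ → 264
order_id=609: ✓ → 399
order_id=610: ✓ → 12
order_id=611: ✓ → 257
order_id=612: ✓ → 145
priority_sum = 283 + 275 + 96 + 373 + 323 + 320 + 264 + 399 + 12 + 257 + 145 = 2747

2747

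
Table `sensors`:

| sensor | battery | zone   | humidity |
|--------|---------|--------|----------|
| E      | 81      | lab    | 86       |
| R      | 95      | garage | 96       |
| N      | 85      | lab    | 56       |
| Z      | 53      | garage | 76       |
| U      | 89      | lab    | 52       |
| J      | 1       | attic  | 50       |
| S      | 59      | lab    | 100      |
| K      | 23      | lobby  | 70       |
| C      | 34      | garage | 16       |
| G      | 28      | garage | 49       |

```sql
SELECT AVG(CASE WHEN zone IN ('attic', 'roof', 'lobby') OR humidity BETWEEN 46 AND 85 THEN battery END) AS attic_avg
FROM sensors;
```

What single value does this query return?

46.5

sensor=E: ✗
sensor=R: ✗
sensor=N: ✓ → 85
sensor=Z: ✓ → 53
sensor=U: ✓ → 89
sensor=J: ✓ → 1
sensor=S: ✗
sensor=K: ✓ → 23
sensor=C: ✗
sensor=G: ✓ → 28
attic_avg = (85 + 53 + 89 + 1 + 23 + 28) / 6 = 46.5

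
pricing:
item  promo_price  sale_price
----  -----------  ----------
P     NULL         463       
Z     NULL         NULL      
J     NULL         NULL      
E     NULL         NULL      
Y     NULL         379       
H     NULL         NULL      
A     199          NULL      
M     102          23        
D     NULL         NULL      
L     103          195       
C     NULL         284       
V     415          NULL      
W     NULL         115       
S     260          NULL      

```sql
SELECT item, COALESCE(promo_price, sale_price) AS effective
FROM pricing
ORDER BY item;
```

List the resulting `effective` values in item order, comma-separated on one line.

199, 284, NULL, NULL, NULL, NULL, 103, 102, 463, 260, 415, 115, 379, NULL

item=A: promo_price=199 → 199
item=C: promo_price=NULL, sale_price=284 → 284
item=D: promo_price=NULL, sale_price=NULL (all NULL) → NULL
item=E: promo_price=NULL, sale_price=NULL (all NULL) → NULL
item=H: promo_price=NULL, sale_price=NULL (all NULL) → NULL
item=J: promo_price=NULL, sale_price=NULL (all NULL) → NULL
item=L: promo_price=103 → 103
item=M: promo_price=102 → 102
item=P: promo_price=NULL, sale_price=463 → 463
item=S: promo_price=260 → 260
item=V: promo_price=415 → 415
item=W: promo_price=NULL, sale_price=115 → 115
item=Y: promo_price=NULL, sale_price=379 → 379
item=Z: promo_price=NULL, sale_price=NULL (all NULL) → NULL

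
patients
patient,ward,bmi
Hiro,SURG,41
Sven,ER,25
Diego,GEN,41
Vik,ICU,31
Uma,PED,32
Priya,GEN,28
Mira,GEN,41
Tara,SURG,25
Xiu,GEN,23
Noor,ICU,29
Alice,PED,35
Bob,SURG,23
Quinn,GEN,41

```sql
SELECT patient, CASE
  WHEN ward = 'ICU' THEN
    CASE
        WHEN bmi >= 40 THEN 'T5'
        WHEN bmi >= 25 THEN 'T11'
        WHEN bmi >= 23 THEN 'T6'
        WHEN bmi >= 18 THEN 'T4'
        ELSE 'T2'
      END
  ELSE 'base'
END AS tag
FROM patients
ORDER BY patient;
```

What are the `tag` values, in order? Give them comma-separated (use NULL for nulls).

patient=Alice: ward='PED' → outer ELSE → base
patient=Bob: ward='SURG' → outer ELSE → base
patient=Diego: ward='GEN' → outer ELSE → base
patient=Hiro: ward='SURG' → outer ELSE → base
patient=Mira: ward='GEN' → outer ELSE → base
patient=Noor: ward='ICU' → inner[bmi >= 25] → T11
patient=Priya: ward='GEN' → outer ELSE → base
patient=Quinn: ward='GEN' → outer ELSE → base
patient=Sven: ward='ER' → outer ELSE → base
patient=Tara: ward='SURG' → outer ELSE → base
patient=Uma: ward='PED' → outer ELSE → base
patient=Vik: ward='ICU' → inner[bmi >= 25] → T11
patient=Xiu: ward='GEN' → outer ELSE → base

base, base, base, base, base, T11, base, base, base, base, base, T11, base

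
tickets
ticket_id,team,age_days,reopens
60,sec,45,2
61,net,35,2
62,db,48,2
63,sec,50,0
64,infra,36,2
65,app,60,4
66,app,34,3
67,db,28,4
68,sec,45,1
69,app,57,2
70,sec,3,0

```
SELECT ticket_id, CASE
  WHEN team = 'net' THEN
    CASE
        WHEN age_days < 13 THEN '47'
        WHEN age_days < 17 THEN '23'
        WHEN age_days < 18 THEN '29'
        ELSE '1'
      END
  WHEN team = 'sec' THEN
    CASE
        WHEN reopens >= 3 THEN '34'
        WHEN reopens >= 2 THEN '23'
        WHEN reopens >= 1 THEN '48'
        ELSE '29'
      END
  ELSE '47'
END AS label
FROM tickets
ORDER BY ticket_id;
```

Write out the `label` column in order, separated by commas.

ticket_id=60: team='sec' → inner[reopens >= 2] → 23
ticket_id=61: team='net' → inner[ELSE] → 1
ticket_id=62: team='db' → outer ELSE → 47
ticket_id=63: team='sec' → inner[ELSE] → 29
ticket_id=64: team='infra' → outer ELSE → 47
ticket_id=65: team='app' → outer ELSE → 47
ticket_id=66: team='app' → outer ELSE → 47
ticket_id=67: team='db' → outer ELSE → 47
ticket_id=68: team='sec' → inner[reopens >= 1] → 48
ticket_id=69: team='app' → outer ELSE → 47
ticket_id=70: team='sec' → inner[ELSE] → 29

23, 1, 47, 29, 47, 47, 47, 47, 48, 47, 29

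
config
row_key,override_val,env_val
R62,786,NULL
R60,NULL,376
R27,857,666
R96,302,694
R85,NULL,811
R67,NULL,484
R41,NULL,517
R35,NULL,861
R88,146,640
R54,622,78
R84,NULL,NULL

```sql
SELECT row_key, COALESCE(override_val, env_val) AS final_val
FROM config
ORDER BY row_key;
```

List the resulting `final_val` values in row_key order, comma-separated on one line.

857, 861, 517, 622, 376, 786, 484, NULL, 811, 146, 302

row_key=R27: override_val=857 → 857
row_key=R35: override_val=NULL, env_val=861 → 861
row_key=R41: override_val=NULL, env_val=517 → 517
row_key=R54: override_val=622 → 622
row_key=R60: override_val=NULL, env_val=376 → 376
row_key=R62: override_val=786 → 786
row_key=R67: override_val=NULL, env_val=484 → 484
row_key=R84: override_val=NULL, env_val=NULL (all NULL) → NULL
row_key=R85: override_val=NULL, env_val=811 → 811
row_key=R88: override_val=146 → 146
row_key=R96: override_val=302 → 302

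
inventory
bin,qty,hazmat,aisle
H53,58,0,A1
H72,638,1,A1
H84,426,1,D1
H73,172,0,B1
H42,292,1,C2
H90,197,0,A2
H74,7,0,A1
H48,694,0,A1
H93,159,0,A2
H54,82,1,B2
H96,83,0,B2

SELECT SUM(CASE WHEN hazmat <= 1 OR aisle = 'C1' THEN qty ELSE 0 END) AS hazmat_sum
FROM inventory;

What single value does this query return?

2808

bin=H53: ✓ → 58
bin=H72: ✓ → 638
bin=H84: ✓ → 426
bin=H73: ✓ → 172
bin=H42: ✓ → 292
bin=H90: ✓ → 197
bin=H74: ✓ → 7
bin=H48: ✓ → 694
bin=H93: ✓ → 159
bin=H54: ✓ → 82
bin=H96: ✓ → 83
hazmat_sum = 58 + 638 + 426 + 172 + 292 + 197 + 7 + 694 + 159 + 82 + 83 = 2808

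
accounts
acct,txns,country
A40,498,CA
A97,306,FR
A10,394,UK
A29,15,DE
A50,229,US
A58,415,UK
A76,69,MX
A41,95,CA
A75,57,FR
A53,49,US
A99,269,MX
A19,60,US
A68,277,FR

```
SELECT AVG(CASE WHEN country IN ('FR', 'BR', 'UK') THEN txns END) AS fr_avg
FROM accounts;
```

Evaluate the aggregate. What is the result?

acct=A40: ✗
acct=A97: ✓ → 306
acct=A10: ✓ → 394
acct=A29: ✗
acct=A50: ✗
acct=A58: ✓ → 415
acct=A76: ✗
acct=A41: ✗
acct=A75: ✓ → 57
acct=A53: ✗
acct=A99: ✗
acct=A19: ✗
acct=A68: ✓ → 277
fr_avg = (306 + 394 + 415 + 57 + 277) / 5 = 289.8

289.8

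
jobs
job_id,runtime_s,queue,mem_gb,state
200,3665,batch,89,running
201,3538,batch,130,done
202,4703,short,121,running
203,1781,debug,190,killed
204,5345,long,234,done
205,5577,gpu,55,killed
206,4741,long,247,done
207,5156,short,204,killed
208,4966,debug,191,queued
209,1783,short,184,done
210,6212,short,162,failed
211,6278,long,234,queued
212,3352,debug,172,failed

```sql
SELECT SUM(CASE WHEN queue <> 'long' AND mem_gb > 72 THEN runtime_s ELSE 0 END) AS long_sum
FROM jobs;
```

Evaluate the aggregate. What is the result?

35156

job_id=200: ✓ → 3665
job_id=201: ✓ → 3538
job_id=202: ✓ → 4703
job_id=203: ✓ → 1781
job_id=204: ✗
job_id=205: ✗
job_id=206: ✗
job_id=207: ✓ → 5156
job_id=208: ✓ → 4966
job_id=209: ✓ → 1783
job_id=210: ✓ → 6212
job_id=211: ✗
job_id=212: ✓ → 3352
long_sum = 3665 + 3538 + 4703 + 1781 + 5156 + 4966 + 1783 + 6212 + 3352 = 35156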